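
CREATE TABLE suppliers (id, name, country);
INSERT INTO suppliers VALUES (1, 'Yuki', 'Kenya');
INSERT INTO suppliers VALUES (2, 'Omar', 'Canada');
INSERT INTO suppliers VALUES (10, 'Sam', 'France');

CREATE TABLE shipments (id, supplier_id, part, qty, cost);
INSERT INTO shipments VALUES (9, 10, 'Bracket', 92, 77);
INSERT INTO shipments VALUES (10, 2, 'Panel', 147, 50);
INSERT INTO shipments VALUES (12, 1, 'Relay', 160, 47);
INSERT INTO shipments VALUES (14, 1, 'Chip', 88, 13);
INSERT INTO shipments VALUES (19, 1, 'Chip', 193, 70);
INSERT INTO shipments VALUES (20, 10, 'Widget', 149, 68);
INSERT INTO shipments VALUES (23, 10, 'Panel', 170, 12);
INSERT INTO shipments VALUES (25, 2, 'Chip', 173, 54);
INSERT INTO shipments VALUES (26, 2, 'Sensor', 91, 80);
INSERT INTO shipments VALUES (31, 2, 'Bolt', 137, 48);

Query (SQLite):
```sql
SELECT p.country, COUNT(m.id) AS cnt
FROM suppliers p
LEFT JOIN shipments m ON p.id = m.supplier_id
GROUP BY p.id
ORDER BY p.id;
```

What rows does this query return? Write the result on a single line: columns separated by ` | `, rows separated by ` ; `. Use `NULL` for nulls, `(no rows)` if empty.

Kenya | 3 ; Canada | 4 ; France | 3

LEFT JOIN keeps every suppliers row; unmatched ones get NULL for shipments columns.
Group by suppliers.id and compute COUNT(m.id). COUNT(col) of an all-NULL group is 0.
  1: ids {12, 14, 19} → COUNT(m.id)=3
  2: ids {10, 25, 26, 31} → COUNT(m.id)=4
  10: ids {9, 20, 23} → COUNT(m.id)=3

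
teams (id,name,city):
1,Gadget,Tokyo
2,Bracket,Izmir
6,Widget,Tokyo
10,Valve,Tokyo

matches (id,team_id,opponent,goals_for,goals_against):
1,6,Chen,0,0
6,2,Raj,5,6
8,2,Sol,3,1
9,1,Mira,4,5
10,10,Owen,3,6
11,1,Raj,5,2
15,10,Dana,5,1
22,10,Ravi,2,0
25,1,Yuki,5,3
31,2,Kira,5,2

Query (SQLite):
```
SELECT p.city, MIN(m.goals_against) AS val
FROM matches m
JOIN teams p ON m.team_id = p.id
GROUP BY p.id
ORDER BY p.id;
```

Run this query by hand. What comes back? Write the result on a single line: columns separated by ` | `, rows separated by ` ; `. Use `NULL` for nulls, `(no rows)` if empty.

Join each matches row to its teams via team_id.
Group joined rows by teams.id; compute MIN(m.goals_against) per group.
  1: ids {9, 11, 25} → MIN(m.goals_against)=2
  2: ids {6, 8, 31} → MIN(m.goals_against)=1
  6: ids {1} → MIN(m.goals_against)=0
  10: ids {10, 15, 22} → MIN(m.goals_against)=0

Tokyo | 2 ; Izmir | 1 ; Tokyo | 0 ; Tokyo | 0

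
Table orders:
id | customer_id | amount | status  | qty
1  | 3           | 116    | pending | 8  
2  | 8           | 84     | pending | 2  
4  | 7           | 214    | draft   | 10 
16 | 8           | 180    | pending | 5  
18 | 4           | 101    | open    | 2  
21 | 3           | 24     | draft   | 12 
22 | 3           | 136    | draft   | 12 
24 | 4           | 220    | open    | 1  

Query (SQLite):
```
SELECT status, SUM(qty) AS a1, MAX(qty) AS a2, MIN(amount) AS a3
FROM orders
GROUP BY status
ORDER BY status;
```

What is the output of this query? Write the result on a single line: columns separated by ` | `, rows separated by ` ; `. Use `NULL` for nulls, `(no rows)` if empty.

Group orders by status.
Per group compute: SUM(qty), MAX(qty), MIN(amount).
  draft: ids {4, 21, 22} → SUM(qty)=34, MAX(qty)=12, MIN(amount)=24
  open: ids {18, 24} → SUM(qty)=3, MAX(qty)=2, MIN(amount)=101
  pending: ids {1, 2, 16} → SUM(qty)=15, MAX(qty)=8, MIN(amount)=84

draft | 34 | 12 | 24 ; open | 3 | 2 | 101 ; pending | 15 | 8 | 84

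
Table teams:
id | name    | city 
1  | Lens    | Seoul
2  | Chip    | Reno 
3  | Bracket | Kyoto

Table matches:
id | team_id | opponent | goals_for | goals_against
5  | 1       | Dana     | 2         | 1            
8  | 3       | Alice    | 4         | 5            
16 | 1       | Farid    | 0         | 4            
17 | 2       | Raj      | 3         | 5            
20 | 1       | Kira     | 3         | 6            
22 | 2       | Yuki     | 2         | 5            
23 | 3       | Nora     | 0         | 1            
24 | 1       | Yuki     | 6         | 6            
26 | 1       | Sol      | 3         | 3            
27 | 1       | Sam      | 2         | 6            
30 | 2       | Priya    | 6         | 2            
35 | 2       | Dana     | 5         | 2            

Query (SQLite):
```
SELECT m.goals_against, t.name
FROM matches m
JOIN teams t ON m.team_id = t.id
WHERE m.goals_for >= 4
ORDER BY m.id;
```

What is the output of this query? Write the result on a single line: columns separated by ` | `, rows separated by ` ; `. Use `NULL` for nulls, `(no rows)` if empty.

Each matches row matches the teams row where team_id = teams.id.
Then keep rows with m.goals_for >= 4.

5 | Bracket ; 6 | Lens ; 2 | Chip ; 2 | Chip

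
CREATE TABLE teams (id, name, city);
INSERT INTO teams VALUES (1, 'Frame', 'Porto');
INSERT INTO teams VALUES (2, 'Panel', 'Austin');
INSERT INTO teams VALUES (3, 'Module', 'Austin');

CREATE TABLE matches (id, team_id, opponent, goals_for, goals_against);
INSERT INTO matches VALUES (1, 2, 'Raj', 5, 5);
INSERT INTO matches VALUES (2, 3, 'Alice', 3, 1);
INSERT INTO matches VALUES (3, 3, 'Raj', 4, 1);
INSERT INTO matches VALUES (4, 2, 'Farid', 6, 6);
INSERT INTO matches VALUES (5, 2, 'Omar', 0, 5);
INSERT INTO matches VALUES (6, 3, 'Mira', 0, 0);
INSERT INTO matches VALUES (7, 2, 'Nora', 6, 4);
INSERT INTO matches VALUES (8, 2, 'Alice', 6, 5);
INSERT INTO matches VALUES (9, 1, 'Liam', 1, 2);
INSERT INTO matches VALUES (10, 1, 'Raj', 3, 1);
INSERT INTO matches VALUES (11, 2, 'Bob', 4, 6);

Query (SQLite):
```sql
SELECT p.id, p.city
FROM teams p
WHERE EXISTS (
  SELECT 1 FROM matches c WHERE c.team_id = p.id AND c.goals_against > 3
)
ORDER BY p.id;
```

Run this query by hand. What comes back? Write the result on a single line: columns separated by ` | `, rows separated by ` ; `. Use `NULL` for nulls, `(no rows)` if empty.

2 | Austin

For each teams row, check whether any matches with matching team_id has goals_against > 3.
Keep rows where that is true.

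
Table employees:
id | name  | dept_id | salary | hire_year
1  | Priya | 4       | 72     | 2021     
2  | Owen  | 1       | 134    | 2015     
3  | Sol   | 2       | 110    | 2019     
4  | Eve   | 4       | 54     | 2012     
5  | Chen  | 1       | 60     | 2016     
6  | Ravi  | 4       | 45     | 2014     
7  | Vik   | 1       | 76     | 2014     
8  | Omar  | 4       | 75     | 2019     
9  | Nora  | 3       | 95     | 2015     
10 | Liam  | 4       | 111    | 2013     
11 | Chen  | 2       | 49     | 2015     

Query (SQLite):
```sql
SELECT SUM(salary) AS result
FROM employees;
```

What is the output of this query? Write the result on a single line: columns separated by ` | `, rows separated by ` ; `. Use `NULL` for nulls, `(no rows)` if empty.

881

All salary values: [72, 134, 110, 54, 60, 45, 76, 75, 95, 111, 49].
SUM of non-NULL values = 881.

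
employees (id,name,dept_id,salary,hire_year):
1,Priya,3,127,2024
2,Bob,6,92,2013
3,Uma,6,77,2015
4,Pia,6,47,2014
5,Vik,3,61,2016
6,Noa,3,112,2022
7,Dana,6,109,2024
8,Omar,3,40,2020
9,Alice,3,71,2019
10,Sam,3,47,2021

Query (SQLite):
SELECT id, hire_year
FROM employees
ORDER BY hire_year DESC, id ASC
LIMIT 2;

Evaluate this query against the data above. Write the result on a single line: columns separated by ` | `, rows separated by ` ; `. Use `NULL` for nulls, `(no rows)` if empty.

Sort by hire_year desc, tiebreak id asc: (2024, id=1), (2024, id=7), (2022, id=6), (2021, id=10), (2020, id=8) …. Take first 2.

1 | 2024 ; 7 | 2024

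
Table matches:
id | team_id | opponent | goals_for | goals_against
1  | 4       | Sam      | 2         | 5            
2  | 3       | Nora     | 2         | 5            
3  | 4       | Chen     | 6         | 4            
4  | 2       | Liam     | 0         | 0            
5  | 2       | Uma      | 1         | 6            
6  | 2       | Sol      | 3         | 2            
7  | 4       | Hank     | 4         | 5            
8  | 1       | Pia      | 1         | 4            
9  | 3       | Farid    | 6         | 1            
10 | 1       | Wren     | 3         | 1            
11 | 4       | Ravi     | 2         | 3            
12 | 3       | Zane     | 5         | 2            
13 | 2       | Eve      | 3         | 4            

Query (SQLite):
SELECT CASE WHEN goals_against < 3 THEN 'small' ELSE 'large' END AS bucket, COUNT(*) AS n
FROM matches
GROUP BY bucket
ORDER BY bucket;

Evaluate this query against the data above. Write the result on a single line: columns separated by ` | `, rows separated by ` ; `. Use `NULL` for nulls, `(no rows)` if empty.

Bucket rows by goals_against < 3 → 'small' else 'large'; count each bucket.

large | 8 ; small | 5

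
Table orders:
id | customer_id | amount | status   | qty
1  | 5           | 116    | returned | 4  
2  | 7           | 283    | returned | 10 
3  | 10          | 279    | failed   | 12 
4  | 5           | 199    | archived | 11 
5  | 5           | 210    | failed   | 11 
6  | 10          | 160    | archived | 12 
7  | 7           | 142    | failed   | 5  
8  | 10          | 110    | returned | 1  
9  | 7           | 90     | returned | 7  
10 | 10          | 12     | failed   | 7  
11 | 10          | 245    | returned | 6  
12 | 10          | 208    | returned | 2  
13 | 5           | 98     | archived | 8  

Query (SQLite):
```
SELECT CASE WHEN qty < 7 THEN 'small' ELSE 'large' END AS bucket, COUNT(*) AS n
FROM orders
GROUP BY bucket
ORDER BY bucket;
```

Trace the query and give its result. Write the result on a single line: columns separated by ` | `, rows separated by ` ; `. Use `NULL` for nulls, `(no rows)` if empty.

Bucket rows by qty < 7 → 'small' else 'large'; count each bucket.

large | 8 ; small | 5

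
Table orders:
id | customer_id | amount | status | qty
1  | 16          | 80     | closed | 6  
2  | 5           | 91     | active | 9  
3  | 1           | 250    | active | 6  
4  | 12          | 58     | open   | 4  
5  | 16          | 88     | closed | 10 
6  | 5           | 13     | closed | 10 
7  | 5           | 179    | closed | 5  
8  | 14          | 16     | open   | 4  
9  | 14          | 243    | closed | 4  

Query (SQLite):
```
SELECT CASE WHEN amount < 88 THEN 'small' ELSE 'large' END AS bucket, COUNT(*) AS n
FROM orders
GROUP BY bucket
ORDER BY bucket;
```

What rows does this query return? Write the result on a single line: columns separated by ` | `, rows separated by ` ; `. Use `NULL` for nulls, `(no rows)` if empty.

large | 5 ; small | 4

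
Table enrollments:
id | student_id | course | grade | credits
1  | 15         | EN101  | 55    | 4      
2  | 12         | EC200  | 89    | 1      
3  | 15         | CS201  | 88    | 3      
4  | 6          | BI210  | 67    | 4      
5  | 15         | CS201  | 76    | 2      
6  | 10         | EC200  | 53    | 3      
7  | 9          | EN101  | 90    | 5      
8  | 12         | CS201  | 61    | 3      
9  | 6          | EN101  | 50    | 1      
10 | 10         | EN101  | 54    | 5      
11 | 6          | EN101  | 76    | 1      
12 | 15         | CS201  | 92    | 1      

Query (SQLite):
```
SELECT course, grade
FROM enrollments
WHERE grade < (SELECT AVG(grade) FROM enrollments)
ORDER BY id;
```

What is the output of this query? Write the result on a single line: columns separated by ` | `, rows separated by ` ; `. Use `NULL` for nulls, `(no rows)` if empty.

EN101 | 55 ; BI210 | 67 ; EC200 | 53 ; CS201 | 61 ; EN101 | 50 ; EN101 | 54

Scalar subquery: AVG(grade) over all enrollments rows = 70.916667 (≈; comparison uses full precision).
Keep rows where grade < that value.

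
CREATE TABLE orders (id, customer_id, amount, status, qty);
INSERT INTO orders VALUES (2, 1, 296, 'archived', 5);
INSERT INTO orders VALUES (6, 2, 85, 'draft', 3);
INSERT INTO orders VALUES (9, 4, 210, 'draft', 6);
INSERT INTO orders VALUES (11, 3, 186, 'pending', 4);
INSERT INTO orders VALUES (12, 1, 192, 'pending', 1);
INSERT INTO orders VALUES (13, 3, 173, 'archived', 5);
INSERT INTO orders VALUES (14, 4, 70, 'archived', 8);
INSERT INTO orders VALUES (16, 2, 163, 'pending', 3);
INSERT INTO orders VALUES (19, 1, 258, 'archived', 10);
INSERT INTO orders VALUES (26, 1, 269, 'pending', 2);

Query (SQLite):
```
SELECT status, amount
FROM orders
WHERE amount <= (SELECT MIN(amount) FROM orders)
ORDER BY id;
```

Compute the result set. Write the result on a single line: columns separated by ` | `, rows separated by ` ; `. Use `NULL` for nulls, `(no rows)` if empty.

archived | 70

Scalar subquery: MIN(amount) over all orders rows = 70.
Keep rows where amount <= that value.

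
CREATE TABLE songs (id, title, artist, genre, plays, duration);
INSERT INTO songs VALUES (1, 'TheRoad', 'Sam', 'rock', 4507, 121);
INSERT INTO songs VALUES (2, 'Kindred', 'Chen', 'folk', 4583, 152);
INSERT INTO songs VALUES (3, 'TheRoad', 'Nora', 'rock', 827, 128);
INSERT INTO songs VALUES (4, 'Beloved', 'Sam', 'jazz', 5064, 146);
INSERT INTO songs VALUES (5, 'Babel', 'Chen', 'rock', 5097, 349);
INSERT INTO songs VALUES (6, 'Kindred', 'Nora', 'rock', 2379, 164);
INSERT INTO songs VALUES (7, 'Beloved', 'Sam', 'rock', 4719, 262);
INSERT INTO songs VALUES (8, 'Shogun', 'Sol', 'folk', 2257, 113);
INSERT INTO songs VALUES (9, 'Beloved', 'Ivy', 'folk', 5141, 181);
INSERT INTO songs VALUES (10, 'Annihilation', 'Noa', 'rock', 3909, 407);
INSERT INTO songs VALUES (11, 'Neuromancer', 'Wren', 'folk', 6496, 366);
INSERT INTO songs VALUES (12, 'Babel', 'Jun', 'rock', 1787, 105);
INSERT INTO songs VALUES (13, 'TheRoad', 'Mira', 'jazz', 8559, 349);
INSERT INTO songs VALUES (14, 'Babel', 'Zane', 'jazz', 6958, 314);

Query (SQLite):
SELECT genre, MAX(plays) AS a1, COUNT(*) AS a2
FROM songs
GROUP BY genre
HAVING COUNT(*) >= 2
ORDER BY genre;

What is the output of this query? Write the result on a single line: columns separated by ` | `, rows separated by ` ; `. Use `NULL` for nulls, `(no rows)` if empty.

Group songs by genre.
Per group compute: MAX(plays), COUNT(*).
HAVING: drop groups with fewer than 2 rows.
  folk: ids {2, 8, 9, 11} → MAX(plays)=6496, COUNT(*)=4
  jazz: ids {4, 13, 14} → MAX(plays)=8559, COUNT(*)=3
  rock: ids {1, 3, 5, 6, 7, 10, 12} → MAX(plays)=5097, COUNT(*)=7

folk | 6496 | 4 ; jazz | 8559 | 3 ; rock | 5097 | 7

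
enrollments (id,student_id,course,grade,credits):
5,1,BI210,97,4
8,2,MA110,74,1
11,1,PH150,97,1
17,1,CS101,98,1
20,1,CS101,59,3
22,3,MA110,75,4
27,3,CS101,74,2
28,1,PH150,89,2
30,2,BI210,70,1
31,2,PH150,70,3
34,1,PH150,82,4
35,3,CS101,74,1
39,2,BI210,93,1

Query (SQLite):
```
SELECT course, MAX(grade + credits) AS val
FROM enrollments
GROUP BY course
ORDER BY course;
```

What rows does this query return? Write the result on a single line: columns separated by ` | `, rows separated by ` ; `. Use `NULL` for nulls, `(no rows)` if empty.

BI210 | 101 ; CS101 | 99 ; MA110 | 79 ; PH150 | 98

For each row compute grade + credits.
Group by course; take MAX of the expression per group.
  BI210: ids {5, 30, 39} → MAX(grade + credits)=101
  CS101: ids {17, 20, 27, 35} → MAX(grade + credits)=99
  MA110: ids {8, 22} → MAX(grade + credits)=79
  PH150: ids {11, 28, 31, 34} → MAX(grade + credits)=98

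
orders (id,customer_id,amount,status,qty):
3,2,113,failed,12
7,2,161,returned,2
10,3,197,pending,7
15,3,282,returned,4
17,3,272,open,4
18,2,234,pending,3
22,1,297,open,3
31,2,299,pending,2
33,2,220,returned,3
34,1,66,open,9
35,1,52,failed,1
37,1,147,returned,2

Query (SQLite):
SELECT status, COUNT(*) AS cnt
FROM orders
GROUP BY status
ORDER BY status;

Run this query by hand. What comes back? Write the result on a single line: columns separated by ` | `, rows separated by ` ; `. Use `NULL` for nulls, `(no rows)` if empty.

Partition orders by status; compute COUNT(*) within each group.
  failed: ids {3, 35} → COUNT(*)=2
  open: ids {17, 22, 34} → COUNT(*)=3
  pending: ids {10, 18, 31} → COUNT(*)=3
  returned: ids {7, 15, 33, 37} → COUNT(*)=4

failed | 2 ; open | 3 ; pending | 3 ; returned | 4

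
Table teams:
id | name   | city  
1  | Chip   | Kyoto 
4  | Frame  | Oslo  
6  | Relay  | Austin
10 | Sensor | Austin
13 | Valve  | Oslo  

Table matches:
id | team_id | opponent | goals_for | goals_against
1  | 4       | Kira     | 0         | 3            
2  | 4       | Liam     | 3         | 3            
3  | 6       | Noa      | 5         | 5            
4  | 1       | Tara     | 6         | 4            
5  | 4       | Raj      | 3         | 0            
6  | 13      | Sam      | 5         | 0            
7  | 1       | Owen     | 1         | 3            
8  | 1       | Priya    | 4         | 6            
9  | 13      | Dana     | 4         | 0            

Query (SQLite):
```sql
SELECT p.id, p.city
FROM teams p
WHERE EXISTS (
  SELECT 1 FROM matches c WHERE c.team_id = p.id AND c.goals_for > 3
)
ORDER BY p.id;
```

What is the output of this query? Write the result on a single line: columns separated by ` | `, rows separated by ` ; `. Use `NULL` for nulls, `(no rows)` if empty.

For each teams row, check whether any matches with matching team_id has goals_for > 3.
Keep rows where that is true.

1 | Kyoto ; 6 | Austin ; 13 | Oslo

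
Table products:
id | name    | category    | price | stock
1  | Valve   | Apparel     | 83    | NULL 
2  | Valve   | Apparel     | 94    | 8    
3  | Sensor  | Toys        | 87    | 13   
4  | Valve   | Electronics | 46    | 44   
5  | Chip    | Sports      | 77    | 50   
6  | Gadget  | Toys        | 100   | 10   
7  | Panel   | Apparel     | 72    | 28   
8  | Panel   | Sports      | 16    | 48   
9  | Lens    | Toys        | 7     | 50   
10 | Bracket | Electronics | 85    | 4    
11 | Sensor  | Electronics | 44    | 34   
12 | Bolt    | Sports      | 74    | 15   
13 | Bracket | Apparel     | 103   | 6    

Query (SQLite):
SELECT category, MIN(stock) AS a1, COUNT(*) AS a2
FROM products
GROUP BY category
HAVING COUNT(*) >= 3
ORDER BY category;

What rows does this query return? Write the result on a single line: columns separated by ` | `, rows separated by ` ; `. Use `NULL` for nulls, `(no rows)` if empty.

Apparel | 6 | 4 ; Electronics | 4 | 3 ; Sports | 15 | 3 ; Toys | 10 | 3

Group products by category.
Per group compute: MIN(stock), COUNT(*).
HAVING: drop groups with fewer than 3 rows.
  Apparel: ids {1, 2, 7, 13} → MIN(stock)=6, COUNT(*)=4
  Electronics: ids {4, 10, 11} → MIN(stock)=4, COUNT(*)=3
  Sports: ids {5, 8, 12} → MIN(stock)=15, COUNT(*)=3
  Toys: ids {3, 6, 9} → MIN(stock)=10, COUNT(*)=3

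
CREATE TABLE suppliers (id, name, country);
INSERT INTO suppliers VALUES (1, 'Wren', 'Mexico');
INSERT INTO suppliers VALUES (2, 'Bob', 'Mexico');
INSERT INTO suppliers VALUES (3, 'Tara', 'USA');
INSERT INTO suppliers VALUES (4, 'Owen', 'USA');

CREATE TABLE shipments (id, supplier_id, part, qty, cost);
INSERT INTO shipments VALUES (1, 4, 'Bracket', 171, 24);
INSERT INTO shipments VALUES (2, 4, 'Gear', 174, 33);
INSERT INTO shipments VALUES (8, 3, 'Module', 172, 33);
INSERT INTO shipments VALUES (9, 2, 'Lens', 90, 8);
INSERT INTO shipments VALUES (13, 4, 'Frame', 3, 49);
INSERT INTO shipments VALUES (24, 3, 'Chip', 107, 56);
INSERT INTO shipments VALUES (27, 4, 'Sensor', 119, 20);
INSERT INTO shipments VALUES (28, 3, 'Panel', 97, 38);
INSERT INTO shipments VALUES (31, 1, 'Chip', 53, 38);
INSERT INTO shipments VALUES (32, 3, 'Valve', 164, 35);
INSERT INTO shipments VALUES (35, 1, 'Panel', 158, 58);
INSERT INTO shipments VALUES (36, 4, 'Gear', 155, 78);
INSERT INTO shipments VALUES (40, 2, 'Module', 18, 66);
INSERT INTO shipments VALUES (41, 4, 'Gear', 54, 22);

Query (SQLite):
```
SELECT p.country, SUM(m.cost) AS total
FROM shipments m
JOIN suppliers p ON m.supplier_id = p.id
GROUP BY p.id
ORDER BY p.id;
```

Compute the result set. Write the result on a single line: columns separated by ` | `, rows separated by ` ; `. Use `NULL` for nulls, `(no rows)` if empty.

Mexico | 96 ; Mexico | 74 ; USA | 162 ; USA | 226

Join each shipments row to its suppliers via supplier_id.
Group joined rows by suppliers.id; compute SUM(m.cost) per group.
  1: ids {31, 35} → SUM(m.cost)=96
  2: ids {9, 40} → SUM(m.cost)=74
  3: ids {8, 24, 28, 32} → SUM(m.cost)=162
  4: ids {1, 2, 13, 27, 36, 41} → SUM(m.cost)=226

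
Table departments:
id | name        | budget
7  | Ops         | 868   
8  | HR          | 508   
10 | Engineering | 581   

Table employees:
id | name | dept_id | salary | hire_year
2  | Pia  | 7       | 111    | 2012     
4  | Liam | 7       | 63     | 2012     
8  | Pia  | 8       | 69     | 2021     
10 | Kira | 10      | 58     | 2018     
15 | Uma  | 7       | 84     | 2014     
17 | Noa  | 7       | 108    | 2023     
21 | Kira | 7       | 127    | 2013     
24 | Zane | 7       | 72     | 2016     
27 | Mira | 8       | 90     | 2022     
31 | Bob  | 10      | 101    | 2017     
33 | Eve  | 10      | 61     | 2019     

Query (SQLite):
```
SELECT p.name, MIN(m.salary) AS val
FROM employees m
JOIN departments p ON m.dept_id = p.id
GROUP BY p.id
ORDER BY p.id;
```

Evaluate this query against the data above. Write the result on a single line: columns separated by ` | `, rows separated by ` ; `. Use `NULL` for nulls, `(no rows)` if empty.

Ops | 63 ; HR | 69 ; Engineering | 58

Join each employees row to its departments via dept_id.
Group joined rows by departments.id; compute MIN(m.salary) per group.
  7: ids {2, 4, 15, 17, 21, 24} → MIN(m.salary)=63
  8: ids {8, 27} → MIN(m.salary)=69
  10: ids {10, 31, 33} → MIN(m.salary)=58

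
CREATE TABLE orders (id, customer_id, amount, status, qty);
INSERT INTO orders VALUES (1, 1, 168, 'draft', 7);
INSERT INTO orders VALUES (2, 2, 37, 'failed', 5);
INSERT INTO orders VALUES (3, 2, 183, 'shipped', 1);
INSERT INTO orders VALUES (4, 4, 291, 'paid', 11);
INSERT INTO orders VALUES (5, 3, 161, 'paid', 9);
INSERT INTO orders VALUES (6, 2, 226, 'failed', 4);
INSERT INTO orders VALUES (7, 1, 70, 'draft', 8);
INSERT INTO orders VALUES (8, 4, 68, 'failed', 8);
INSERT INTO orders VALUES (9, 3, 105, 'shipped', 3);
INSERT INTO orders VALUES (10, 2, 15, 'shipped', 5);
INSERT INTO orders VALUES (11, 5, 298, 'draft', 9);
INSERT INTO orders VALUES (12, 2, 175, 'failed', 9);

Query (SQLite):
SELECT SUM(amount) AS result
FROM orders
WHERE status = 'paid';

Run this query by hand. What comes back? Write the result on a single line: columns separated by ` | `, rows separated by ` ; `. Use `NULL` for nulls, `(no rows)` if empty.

452

Rows where status='paid' → amount values: [291, 161].
SUM of non-NULL values = 452.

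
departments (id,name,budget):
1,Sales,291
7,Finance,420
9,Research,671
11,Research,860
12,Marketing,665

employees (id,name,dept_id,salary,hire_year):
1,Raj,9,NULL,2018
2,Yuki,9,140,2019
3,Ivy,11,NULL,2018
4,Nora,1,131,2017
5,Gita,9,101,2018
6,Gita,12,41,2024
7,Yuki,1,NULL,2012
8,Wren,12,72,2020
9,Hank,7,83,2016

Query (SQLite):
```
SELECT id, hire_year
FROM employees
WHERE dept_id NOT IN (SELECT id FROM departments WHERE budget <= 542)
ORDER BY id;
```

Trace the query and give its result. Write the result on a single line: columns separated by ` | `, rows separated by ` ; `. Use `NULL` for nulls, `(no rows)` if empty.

1 | 2018 ; 2 | 2019 ; 3 | 2018 ; 5 | 2018 ; 6 | 2024 ; 8 | 2020

Inner query: departments.id where budget <= 542.
Outer: keep employees rows whose dept_id is not in that set.
Inner query → {1, 7}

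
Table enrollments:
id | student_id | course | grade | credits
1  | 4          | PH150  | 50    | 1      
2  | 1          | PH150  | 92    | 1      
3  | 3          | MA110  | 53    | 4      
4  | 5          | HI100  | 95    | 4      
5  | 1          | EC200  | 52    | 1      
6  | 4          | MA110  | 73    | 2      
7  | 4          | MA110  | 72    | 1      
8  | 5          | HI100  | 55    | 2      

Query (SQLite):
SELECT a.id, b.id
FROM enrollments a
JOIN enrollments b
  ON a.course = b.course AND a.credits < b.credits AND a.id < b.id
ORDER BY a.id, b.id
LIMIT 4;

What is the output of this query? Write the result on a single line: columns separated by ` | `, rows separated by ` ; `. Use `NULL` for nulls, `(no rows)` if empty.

(no rows)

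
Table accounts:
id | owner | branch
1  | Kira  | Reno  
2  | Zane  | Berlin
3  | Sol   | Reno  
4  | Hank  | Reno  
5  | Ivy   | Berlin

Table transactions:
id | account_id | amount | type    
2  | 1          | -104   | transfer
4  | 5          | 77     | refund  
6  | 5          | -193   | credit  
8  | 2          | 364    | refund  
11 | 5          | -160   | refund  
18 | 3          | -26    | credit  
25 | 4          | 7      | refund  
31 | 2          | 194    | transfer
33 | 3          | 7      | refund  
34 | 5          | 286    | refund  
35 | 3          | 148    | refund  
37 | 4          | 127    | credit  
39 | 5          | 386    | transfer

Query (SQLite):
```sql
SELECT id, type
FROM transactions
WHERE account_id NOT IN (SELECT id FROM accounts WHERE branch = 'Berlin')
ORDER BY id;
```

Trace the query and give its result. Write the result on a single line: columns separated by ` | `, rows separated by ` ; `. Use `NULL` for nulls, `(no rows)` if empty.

Inner query: accounts.id where branch = 'Berlin'.
Outer: keep transactions rows whose account_id is not in that set.
Inner query → {2, 5}

2 | transfer ; 18 | credit ; 25 | refund ; 33 | refund ; 35 | refund ; 37 | credit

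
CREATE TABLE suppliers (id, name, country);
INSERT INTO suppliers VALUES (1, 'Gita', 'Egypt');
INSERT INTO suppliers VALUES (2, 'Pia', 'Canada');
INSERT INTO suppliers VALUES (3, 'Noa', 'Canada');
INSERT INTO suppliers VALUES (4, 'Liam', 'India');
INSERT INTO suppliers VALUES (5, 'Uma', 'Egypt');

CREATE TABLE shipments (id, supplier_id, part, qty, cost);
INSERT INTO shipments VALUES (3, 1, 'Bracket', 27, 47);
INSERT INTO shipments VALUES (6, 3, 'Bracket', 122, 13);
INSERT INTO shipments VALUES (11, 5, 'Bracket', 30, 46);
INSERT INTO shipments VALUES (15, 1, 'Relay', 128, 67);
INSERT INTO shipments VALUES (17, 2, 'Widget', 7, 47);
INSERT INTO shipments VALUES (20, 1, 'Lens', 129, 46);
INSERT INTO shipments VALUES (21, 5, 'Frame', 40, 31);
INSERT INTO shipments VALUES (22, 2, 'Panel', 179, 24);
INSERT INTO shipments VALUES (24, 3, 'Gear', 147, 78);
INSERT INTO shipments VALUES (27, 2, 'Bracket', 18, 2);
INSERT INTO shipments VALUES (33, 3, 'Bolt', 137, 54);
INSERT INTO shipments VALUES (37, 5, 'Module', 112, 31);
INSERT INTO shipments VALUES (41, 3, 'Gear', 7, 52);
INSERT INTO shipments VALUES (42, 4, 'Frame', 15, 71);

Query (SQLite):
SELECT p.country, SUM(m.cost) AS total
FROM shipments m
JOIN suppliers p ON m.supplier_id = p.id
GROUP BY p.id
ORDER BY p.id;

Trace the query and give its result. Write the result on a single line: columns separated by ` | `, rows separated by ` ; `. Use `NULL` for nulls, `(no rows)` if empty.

Join each shipments row to its suppliers via supplier_id.
Group joined rows by suppliers.id; compute SUM(m.cost) per group.
  1: ids {3, 15, 20} → SUM(m.cost)=160
  2: ids {17, 22, 27} → SUM(m.cost)=73
  3: ids {6, 24, 33, 41} → SUM(m.cost)=197
  4: ids {42} → SUM(m.cost)=71
  5: ids {11, 21, 37} → SUM(m.cost)=108

Egypt | 160 ; Canada | 73 ; Canada | 197 ; India | 71 ; Egypt | 108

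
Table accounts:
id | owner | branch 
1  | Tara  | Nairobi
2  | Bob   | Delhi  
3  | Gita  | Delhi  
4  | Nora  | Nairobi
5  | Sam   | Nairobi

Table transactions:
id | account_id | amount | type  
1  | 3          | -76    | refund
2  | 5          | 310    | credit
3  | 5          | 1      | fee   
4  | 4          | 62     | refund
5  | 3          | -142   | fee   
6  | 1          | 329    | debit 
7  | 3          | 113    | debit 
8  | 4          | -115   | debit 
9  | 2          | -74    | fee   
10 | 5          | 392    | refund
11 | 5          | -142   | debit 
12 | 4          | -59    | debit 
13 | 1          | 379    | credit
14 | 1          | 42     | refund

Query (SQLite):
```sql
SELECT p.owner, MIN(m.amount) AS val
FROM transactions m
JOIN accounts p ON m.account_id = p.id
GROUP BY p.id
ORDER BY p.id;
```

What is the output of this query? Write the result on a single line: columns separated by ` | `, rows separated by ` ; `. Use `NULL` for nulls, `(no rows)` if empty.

Join each transactions row to its accounts via account_id.
Group joined rows by accounts.id; compute MIN(m.amount) per group.
  1: ids {6, 13, 14} → MIN(m.amount)=42
  2: ids {9} → MIN(m.amount)=-74
  3: ids {1, 5, 7} → MIN(m.amount)=-142
  4: ids {4, 8, 12} → MIN(m.amount)=-115
  5: ids {2, 3, 10, 11} → MIN(m.amount)=-142

Tara | 42 ; Bob | -74 ; Gita | -142 ; Nora | -115 ; Sam | -142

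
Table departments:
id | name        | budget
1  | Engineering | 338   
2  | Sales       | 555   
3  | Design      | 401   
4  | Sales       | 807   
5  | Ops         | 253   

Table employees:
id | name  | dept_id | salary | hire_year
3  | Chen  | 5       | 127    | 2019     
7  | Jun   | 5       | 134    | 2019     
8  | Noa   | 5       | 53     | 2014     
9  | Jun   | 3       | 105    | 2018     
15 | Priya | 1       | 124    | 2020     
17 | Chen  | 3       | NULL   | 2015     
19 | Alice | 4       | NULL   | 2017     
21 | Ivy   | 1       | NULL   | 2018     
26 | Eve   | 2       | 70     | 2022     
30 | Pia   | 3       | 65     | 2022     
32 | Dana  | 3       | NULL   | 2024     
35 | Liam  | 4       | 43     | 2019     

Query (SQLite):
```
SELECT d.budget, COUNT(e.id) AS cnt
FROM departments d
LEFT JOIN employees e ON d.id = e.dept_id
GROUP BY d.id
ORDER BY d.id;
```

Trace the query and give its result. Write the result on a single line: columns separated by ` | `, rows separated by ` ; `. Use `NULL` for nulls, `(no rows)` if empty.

338 | 2 ; 555 | 1 ; 401 | 4 ; 807 | 2 ; 253 | 3

LEFT JOIN keeps every departments row; unmatched ones get NULL for employees columns.
Group by departments.id and compute COUNT(e.id). COUNT(col) of an all-NULL group is 0.
  1: ids {15, 21} → COUNT(e.id)=2
  2: ids {26} → COUNT(e.id)=1
  3: ids {9, 17, 30, 32} → COUNT(e.id)=4
  4: ids {19, 35} → COUNT(e.id)=2
  5: ids {3, 7, 8} → COUNT(e.id)=3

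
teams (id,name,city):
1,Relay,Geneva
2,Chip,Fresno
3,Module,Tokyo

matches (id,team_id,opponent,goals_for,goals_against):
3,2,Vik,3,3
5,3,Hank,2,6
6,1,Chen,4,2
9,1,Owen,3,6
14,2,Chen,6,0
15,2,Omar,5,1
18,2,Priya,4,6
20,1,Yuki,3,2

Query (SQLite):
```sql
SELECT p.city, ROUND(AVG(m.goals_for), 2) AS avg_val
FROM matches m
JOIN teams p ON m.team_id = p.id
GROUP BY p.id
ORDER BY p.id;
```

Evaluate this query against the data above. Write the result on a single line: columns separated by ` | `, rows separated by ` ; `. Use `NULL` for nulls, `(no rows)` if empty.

Geneva | 3.33 ; Fresno | 4.5 ; Tokyo | 2

Join each matches row to its teams via team_id.
Group joined rows by teams.id; compute ROUND(AVG(m.goals_for), 2) per group.
  1: ids {6, 9, 20} → ROUND(AVG(m.goals_for), 2)=3.33
  2: ids {3, 14, 15, 18} → ROUND(AVG(m.goals_for), 2)=4.5
  3: ids {5} → ROUND(AVG(m.goals_for), 2)=2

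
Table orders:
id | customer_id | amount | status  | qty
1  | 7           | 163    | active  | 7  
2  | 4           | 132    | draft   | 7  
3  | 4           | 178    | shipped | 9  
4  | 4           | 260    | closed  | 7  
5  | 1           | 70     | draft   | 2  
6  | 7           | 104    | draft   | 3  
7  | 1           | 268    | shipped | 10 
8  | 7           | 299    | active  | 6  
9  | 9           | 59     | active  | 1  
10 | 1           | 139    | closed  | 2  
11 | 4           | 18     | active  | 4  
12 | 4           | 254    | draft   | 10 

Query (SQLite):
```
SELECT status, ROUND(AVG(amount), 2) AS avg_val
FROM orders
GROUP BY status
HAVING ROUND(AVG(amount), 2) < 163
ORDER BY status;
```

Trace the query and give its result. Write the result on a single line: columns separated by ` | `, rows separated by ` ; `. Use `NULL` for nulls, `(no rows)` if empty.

active | 134.75 ; draft | 140

Partition orders by status; compute ROUND(AVG(amount), 2) within each group.
HAVING: keep groups where ROUND(AVG(amount), 2) < 163.
  active: ids {1, 8, 9, 11} → ROUND(AVG(amount), 2)=134.75
  closed: ids {4, 10} → ROUND(AVG(amount), 2)=199.5
  draft: ids {2, 5, 6, 12} → ROUND(AVG(amount), 2)=140
  shipped: ids {3, 7} → ROUND(AVG(amount), 2)=223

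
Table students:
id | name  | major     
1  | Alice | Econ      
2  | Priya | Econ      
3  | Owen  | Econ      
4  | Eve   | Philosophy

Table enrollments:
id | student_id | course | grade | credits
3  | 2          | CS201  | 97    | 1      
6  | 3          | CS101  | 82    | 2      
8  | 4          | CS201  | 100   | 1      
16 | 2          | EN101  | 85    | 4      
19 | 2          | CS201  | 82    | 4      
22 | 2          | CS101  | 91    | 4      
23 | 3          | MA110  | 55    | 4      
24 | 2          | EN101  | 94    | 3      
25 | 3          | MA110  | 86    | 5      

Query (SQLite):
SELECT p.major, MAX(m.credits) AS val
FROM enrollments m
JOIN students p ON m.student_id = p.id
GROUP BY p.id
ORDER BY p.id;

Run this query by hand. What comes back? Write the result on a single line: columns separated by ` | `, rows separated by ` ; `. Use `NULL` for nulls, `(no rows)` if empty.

Econ | 4 ; Econ | 5 ; Philosophy | 1

Join each enrollments row to its students via student_id.
Group joined rows by students.id; compute MAX(m.credits) per group.
  2: ids {3, 16, 19, 22, 24} → MAX(m.credits)=4
  3: ids {6, 23, 25} → MAX(m.credits)=5
  4: ids {8} → MAX(m.credits)=1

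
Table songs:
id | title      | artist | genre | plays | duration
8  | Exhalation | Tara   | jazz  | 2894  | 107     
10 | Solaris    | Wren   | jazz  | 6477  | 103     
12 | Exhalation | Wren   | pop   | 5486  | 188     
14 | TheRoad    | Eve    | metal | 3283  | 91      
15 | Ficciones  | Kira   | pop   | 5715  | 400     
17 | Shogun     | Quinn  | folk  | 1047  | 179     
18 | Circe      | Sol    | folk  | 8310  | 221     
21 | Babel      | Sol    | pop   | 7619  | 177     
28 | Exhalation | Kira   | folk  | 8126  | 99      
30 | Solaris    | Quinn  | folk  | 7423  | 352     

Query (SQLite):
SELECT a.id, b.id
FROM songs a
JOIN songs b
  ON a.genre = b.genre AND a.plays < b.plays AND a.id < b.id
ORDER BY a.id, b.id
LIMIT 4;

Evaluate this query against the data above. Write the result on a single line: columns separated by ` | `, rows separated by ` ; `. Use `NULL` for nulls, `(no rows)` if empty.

8 | 10 ; 12 | 15 ; 12 | 21 ; 15 | 21

Pairs (a,b) with same genre, a.plays < b.plays, a.id < b.id.
genre groups: folk:{17,18,28,30} jazz:{8,10} metal:{14} pop:{12,15,21}
Ordered by (a.id, b.id); first 4.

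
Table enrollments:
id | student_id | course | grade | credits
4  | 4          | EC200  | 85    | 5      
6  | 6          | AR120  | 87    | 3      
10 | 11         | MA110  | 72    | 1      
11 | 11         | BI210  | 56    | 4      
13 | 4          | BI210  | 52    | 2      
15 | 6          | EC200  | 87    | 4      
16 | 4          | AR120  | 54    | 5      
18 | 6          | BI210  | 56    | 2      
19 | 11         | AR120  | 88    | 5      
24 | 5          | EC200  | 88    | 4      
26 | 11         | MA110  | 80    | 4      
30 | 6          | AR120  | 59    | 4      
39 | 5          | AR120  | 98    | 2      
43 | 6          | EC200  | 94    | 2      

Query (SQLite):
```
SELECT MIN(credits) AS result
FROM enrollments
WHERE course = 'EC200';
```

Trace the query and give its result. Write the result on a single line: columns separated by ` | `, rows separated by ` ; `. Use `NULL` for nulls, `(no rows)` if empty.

2

Rows where course='EC200' → credits values: [5, 4, 4, 2].
MIN of non-NULL values = 2.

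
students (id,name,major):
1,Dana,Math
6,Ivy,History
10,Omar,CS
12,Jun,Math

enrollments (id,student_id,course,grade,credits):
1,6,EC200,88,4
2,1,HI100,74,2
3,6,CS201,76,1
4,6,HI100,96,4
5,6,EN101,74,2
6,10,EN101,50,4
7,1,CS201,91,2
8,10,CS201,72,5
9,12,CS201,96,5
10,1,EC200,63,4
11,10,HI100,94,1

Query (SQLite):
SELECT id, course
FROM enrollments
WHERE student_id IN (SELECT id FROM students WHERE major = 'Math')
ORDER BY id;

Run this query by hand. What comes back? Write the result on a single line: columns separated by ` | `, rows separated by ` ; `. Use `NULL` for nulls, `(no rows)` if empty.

Inner query: students.id where major = 'Math'.
Outer: keep enrollments rows whose student_id is in that set.
Inner query → {1, 12}

2 | HI100 ; 7 | CS201 ; 9 | CS201 ; 10 | EC200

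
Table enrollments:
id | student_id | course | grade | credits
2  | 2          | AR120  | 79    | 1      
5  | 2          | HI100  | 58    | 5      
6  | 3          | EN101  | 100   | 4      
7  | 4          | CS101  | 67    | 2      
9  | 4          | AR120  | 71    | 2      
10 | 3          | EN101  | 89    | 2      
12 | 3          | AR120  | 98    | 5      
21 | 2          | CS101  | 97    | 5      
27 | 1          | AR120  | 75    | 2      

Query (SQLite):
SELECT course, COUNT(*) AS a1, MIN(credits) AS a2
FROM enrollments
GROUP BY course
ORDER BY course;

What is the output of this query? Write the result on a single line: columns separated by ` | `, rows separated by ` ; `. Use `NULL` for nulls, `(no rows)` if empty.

AR120 | 4 | 1 ; CS101 | 2 | 2 ; EN101 | 2 | 2 ; HI100 | 1 | 5

Group enrollments by course.
Per group compute: COUNT(*), MIN(credits).
  AR120: ids {2, 9, 12, 27} → COUNT(*)=4, MIN(credits)=1
  CS101: ids {7, 21} → COUNT(*)=2, MIN(credits)=2
  EN101: ids {6, 10} → COUNT(*)=2, MIN(credits)=2
  HI100: ids {5} → COUNT(*)=1, MIN(credits)=5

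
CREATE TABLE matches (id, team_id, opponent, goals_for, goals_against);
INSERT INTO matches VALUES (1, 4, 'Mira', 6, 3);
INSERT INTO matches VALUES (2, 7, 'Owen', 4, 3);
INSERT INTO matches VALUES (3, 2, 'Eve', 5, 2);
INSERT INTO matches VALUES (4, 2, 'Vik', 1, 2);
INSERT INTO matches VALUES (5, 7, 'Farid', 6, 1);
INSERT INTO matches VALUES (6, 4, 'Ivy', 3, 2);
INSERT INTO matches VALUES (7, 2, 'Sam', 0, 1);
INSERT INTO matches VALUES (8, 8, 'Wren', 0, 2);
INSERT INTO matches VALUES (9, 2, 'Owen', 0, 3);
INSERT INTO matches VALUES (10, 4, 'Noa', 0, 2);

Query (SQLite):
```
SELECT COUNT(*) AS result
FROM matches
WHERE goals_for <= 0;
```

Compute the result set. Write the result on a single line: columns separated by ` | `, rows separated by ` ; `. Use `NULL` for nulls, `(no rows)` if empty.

Rows where goals_for <= 0 → goals_for values: [0, 0, 0, 0].
COUNT(*) counts rows → 4.

4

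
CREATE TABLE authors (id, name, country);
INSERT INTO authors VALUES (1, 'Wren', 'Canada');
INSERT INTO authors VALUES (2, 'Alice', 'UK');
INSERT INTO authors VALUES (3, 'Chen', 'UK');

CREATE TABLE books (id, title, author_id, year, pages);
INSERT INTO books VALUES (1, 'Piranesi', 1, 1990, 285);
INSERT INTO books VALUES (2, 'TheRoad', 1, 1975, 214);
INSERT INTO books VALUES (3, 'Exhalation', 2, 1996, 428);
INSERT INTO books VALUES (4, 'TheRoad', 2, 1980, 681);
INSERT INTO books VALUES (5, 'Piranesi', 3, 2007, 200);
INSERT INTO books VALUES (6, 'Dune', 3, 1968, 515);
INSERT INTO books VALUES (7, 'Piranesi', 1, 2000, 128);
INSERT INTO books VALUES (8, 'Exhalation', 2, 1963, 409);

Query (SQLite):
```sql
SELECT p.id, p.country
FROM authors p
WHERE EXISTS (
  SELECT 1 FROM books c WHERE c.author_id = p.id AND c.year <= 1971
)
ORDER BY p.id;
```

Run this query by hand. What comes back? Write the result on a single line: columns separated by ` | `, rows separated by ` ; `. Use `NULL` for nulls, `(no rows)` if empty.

2 | UK ; 3 | UK

For each authors row, check whether any books with matching author_id has year <= 1971.
Keep rows where that is true.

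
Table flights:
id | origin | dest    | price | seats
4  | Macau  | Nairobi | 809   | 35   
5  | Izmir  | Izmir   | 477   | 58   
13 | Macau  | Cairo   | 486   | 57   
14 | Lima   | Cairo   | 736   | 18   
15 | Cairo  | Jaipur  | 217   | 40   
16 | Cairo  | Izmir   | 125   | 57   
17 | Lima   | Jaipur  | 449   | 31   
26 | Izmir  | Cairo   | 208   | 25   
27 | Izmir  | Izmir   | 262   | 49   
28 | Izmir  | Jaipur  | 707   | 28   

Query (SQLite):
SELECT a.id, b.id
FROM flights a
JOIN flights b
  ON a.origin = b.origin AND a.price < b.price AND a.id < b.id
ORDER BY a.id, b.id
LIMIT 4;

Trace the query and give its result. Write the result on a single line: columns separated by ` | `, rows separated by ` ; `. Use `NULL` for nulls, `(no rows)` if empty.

5 | 28 ; 26 | 27 ; 26 | 28 ; 27 | 28

Pairs (a,b) with same origin, a.price < b.price, a.id < b.id.
origin groups: Cairo:{15,16} Izmir:{5,26,27,28} Lima:{14,17} Macau:{4,13}
Ordered by (a.id, b.id); first 4.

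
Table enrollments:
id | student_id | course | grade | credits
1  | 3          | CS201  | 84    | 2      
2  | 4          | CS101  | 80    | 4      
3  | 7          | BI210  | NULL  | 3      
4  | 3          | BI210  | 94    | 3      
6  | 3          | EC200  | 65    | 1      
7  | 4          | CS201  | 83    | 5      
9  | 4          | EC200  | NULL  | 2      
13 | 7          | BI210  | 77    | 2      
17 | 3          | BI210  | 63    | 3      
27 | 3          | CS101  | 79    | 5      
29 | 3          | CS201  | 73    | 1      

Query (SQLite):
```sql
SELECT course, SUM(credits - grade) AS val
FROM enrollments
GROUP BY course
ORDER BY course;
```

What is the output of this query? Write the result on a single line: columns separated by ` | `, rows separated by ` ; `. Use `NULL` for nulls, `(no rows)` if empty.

BI210 | -226 ; CS101 | -150 ; CS201 | -232 ; EC200 | -64

For each row compute credits - grade.
Group by course; take SUM of the expression per group.
  BI210: ids {3, 4, 13, 17} → SUM(credits - grade)=-226
  CS101: ids {2, 27} → SUM(credits - grade)=-150
  CS201: ids {1, 7, 29} → SUM(credits - grade)=-232
  EC200: ids {6, 9} → SUM(credits - grade)=-64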